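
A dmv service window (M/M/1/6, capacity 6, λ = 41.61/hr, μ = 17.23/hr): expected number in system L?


ρ = 41.61/17.23 = 2.4150
L = ρ[1 − (K+1)ρ^K + Kρ^(K+1)] / [(1−ρ)(1−ρ^(K+1))]
Numerator: 2.4150·(1 − 7·198.369377 + 6·479.056865) = 3590.475826
Denominator: (-1.4150)·(-478.056865) = 676.437979
L = 3590.475826/676.437979 = 5.3079

Final: 5.3079


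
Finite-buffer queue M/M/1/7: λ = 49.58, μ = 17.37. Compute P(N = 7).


ρ = λ/μ = 49.58/17.37 = 2.8543
P_K = (1−ρ)ρ^K/(1−ρ^(K+1)) = (-1.8543·1543.643213)/(1 − 4406.092719)
= -2862.449505/-4405.092719 = 0.649805

Final: 0.649805


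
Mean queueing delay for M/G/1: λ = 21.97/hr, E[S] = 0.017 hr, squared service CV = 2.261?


ρ = λ·E[S] = 21.97·0.017 = 0.3735
E[S²] = E[S]²(1+C_s²) = 0.017²·(1+2.261) = 0.0009424
Wq = λ·E[S²]/(2(1−ρ)) = 21.97·0.0009424/(2·0.6265) = 0.01652 hr

Final: 0.01652 hr


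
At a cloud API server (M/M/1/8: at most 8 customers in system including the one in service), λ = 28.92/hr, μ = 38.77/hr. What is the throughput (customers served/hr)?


ρ = 0.7459; P_K = (1−ρ)ρ^8/(1−ρ^9) = 0.026229
λ_eff = λ(1 − P_K) = 28.92·(1 − 0.026229) = 28.92·0.973771 = 28.1615 /hr

Final: 28.1615 /hr


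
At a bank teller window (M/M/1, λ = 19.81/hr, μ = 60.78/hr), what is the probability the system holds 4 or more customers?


ρ = 19.81/60.78 = 0.3259
P(N ≥ n) = ρ^n = 0.3259^4 = 0.011285

Final: 0.011285


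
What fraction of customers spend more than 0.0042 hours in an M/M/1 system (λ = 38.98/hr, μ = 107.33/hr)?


W ~ Exponential(μ−λ) for M/M/1.
μ − λ = 107.33 − 38.98 = 68.3500
P(W > t) = e^{−(μ−λ)t} = e^{−0.2871} = 0.750459

Final: 0.750459


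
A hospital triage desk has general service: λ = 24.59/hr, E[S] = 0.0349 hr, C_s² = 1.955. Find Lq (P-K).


ρ = λ·E[S] = 24.59·0.0349 = 0.8582
Lq = ρ²(1+C_s²)/(2(1−ρ)) = 0.7365·(1+1.955)/(2·0.1418)
= 0.7365·2.9550/0.2836 = 7.67347

Final: 7.67347


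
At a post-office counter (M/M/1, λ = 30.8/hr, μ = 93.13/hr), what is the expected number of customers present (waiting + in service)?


ρ = λ/μ = 30.8/93.13 = 0.3307
L = ρ/(1−ρ) = 0.3307/(1 − 0.3307) = 0.3307/0.6693 = 0.4941

Final: 0.4941


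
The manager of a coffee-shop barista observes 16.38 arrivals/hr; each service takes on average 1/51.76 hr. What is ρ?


ρ = λ/μ = 16.38/51.76 = 0.3165

Final: 0.3165


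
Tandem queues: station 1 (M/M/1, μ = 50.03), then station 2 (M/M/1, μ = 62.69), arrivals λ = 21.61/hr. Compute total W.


Each node sees arrival rate λ = 21.61/hr (tandem ⇒ throughput preserved).
W₁ = 1/(μ₁−λ) = 1/(50.03−21.61) = 0.03519 hr
W₂ = 1/(μ₂−λ) = 1/(62.69−21.61) = 0.02434 hr
W_total = W₁ + W₂ = 0.03519 + 0.02434 = 0.05953 hr

Final: 0.05953 hr


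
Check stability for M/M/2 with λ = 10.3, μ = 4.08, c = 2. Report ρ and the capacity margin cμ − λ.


Total capacity cμ = 2·4.08 = 8.16/hr
ρ = λ/(cμ) = 10.3/8.16 = 1.2623
Stable ⇔ ρ < 1: NO
Spare capacity = cμ − λ = 8.16 − 10.3 = -2.14/hr

Final: ρ = 1.2623; unstable; margin = -2.14/hr


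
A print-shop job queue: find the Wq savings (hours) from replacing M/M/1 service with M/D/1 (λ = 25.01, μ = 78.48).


ρ = 25.01/78.48 = 0.3187
Wq(M/M/1) = ρ/(μ−λ) = 0.3187/53.47 = 0.005960 hr
Wq(M/D/1) = ρ/(2(μ−λ)) = 0.002980 hr
Savings = 0.005960 − 0.002980 = 0.002980 hr

Final: 0.002980 hr


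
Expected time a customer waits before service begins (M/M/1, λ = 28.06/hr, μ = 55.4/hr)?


ρ = 28.06/55.4 = 0.5065
Wq = ρ/(μ−λ) = 0.5065/(55.4 − 28.06) = 0.5065/27.34 = 0.01853 hr

Final: 0.01853 hr


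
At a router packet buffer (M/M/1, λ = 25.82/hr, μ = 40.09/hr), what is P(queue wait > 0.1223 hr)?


ρ = 25.82/40.09 = 0.6441
P(Wq > t) = ρ·e^{−(μ−λ)t} = 0.6441·e^{−1.7452}
= 0.6441·0.174606 = 0.112455

Final: 0.112455


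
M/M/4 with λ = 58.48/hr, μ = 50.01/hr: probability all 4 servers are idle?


a = λ/μ = 58.48/50.01 = 1.1694; ρ = a/c = 0.2923
Σ_{k=0}^{3} a^k/k! (terms k=0..3) = 1.00000 + 1.16937 + 0.68371 + 0.26650 = 3.11958
Tail: a^4/(4!(1−ρ)) = 1.86983/(24·0.7077) = 0.11009
P₀ = 1/(3.11958 + 0.11009) = 1/3.22967 = 0.309629

Final: 0.309629


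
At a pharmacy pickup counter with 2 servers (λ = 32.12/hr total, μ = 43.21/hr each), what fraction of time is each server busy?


ρ = λ/(cμ) = 32.12/(2·43.21) = 32.12/86.42 = 0.3717

Final: 0.3717


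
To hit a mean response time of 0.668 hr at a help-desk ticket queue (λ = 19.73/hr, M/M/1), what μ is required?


W = 1/(μ−λ) ⇒ μ − λ = 1/W = 1/0.668 = 1.4970
μ = λ + 1/W = 19.73 + 1.4970 = 21.2270 per hr

Final: 21.2270 /hr


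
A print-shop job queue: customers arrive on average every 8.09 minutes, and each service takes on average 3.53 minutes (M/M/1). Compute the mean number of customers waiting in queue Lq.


λ = 60/8.09 = 7.4166 /hr
μ = 60/3.53 = 16.9972 /hr
ρ = λ/μ = 7.4166/16.9972 = 0.4363
Lq = ρ²/(1−ρ) = 0.1904/0.5637 = 0.3378

Final: 0.3378


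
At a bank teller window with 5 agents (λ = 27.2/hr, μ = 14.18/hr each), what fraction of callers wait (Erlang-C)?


a = λ/μ = 1.9182; ρ = a/5 = 0.3836
P₀ = 0.145997 (from M/M/c formula)
C(c,a) = [a^c/(c!(1−ρ))]·P₀ = [25.96949/(120·0.6164)]·0.145997
= 0.35111·0.145997 = 0.051261

Final: 0.051261


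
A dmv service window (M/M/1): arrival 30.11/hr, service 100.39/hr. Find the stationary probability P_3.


ρ = 30.11/100.39 = 0.2999
P_n = (1−ρ)·ρ^n = (1 − 0.2999)·0.2999^3 = 0.7001·0.026981 = 0.018889

Final: 0.018889


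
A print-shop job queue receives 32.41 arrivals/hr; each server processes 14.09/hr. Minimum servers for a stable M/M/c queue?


Stability requires cμ > λ ⇔ c > λ/μ.
λ/μ = 32.41/14.09 = 2.3002
Minimum integer c = ⌊2.3002⌋ + 1 = 3
Check: 3·14.09 = 42.27 > 32.41, while 2·14.09 = 28.18 ≤ 32.41

Final: 3 servers


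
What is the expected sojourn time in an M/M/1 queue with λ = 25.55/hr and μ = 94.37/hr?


W = 1/(μ−λ) = 1/(94.37 − 25.55) = 1/68.82 = 0.01453 hr

Final: 0.01453 hr


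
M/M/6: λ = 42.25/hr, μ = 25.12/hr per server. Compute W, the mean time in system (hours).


a = 1.6819; ρ = 0.2803; P₀ = 0.185920
Lq = P₀·a^c·ρ/(c!(1−ρ)²) = 0.003164
Wq = Lq/λ = 0.003164/42.25 = 0.00007488 hr
W = Wq + 1/μ = 0.00007488 + 0.03981 = 0.03988 hr

Final: 0.03988 hr


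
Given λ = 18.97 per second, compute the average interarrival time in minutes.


Mean interarrival time = 1/λ = 1/18.97 second = 0.05271 second
In minutes: 0.05271 × 0.0166667 = 0.0008786 min

Final: 0.0008786 min


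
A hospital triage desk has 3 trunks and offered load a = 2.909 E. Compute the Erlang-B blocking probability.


B(c,a) = (a^c/c!) / Σ_{k=0}^{c} a^k/k!
a^3/3! = 4.102796
Σ terms (k=0..3): 1.00000 + 2.90900 + 4.23114 + 4.10280 = 12.242936
B = 4.102796/12.242936 = 0.335115

Final: 0.335115


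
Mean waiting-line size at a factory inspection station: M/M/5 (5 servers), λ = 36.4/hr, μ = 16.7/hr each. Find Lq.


a = λ/μ = 2.1796; ρ = a/5 = 0.4359
P₀ = 0.111755
Lq = P₀·a^c·ρ / (c!·(1−ρ)²) = 0.111755·49.19541·0.4359/(120·0.31818)
= 0.06277

Final: 0.06277


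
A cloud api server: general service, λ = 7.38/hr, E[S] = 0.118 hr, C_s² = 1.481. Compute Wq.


ρ = λ·E[S] = 7.38·0.118 = 0.8708
E[S²] = E[S]²(1+C_s²) = 0.118²·(1+1.481) = 0.034545
Wq = λ·E[S²]/(2(1−ρ)) = 7.38·0.034545/(2·0.1292) = 0.98694 hr

Final: 0.98694 hr


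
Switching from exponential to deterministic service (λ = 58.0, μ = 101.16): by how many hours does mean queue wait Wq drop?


ρ = 58.0/101.16 = 0.5733
Wq(M/M/1) = ρ/(μ−λ) = 0.5733/43.16 = 0.01328 hr
Wq(M/D/1) = ρ/(2(μ−λ)) = 0.006642 hr
Savings = 0.01328 − 0.006642 = 0.006642 hr

Final: 0.006642 hr


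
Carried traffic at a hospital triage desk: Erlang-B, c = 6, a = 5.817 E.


B(6,5.817) = 0.251965 (Erlang-B)
Carried load = a(1 − B) = 5.817·(1 − 0.251965) = 5.817·0.748035 = 4.3513 E

Final: 4.3513 Erlangs


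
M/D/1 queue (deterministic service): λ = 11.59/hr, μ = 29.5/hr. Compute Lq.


ρ = 11.59/29.5 = 0.3929
M/D/1: Lq = ρ²/(2(1−ρ)) = 0.1544/(2·0.6071) = 0.12712

Final: 0.12712


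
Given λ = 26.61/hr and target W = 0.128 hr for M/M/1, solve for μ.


W = 1/(μ−λ) ⇒ μ − λ = 1/W = 1/0.128 = 7.8125
μ = λ + 1/W = 26.61 + 7.8125 = 34.4225 per hr

Final: 34.4225 /hr


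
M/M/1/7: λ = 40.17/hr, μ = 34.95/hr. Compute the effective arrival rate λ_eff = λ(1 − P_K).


ρ = 1.1494; P_K = (1−ρ)ρ^7/(1−ρ^8) = 0.193481
λ_eff = λ(1 − P_K) = 40.17·(1 − 0.193481) = 40.17·0.806519 = 32.3979 /hr

Final: 32.3979 /hr


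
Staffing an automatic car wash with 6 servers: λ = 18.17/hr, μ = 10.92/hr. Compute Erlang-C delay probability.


a = λ/μ = 1.6639; ρ = a/6 = 0.2773
P₀ = 0.189305 (from M/M/c formula)
C(c,a) = [a^c/(c!(1−ρ))]·P₀ = [21.22236/(720·0.7227)]·0.189305
= 0.04079·0.189305 = 0.007721

Final: 0.007721


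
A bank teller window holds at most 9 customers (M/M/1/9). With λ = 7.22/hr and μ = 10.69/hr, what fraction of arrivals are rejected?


ρ = λ/μ = 7.22/10.69 = 0.6754
P_K = (1−ρ)ρ^K/(1−ρ^(K+1)) = (0.3246·0.029244)/(1 − 0.019751)
= 0.009493/0.980249 = 0.009684

Final: 0.009684


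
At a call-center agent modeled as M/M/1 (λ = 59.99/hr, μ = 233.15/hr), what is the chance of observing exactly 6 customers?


ρ = 59.99/233.15 = 0.2573
P_n = (1−ρ)·ρ^n = (1 − 0.2573)·0.2573^6 = 0.7427·0.0002902 = 0.0002155

Final: 0.0002155


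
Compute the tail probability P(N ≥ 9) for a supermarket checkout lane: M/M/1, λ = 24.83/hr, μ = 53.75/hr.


ρ = 24.83/53.75 = 0.4620
P(N ≥ n) = ρ^n = 0.4620^9 = 0.0009580

Final: 0.0009580


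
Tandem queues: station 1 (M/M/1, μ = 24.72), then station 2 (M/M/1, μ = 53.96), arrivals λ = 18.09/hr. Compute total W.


Each node sees arrival rate λ = 18.09/hr (tandem ⇒ throughput preserved).
W₁ = 1/(μ₁−λ) = 1/(24.72−18.09) = 0.15083 hr
W₂ = 1/(μ₂−λ) = 1/(53.96−18.09) = 0.02788 hr
W_total = W₁ + W₂ = 0.15083 + 0.02788 = 0.17871 hr

Final: 0.17871 hr


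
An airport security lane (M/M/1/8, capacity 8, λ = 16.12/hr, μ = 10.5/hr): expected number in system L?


ρ = 16.12/10.5 = 1.5352
L = ρ[1 − (K+1)ρ^K + Kρ^(K+1)] / [(1−ρ)(1−ρ^(K+1))]
Numerator: 1.5352·(1 − 9·30.860710 + 8·47.378537) = 157.027084
Denominator: (-0.5352)·(-46.378537) = 24.823560
L = 157.027084/24.823560 = 6.3257

Final: 6.3257


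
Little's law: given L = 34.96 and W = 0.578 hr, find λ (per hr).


λ = L/W = 34.96/0.578 = 60.4844 /hr

Final: 60.4844 /hr


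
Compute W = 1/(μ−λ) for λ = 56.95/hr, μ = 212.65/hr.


W = 1/(μ−λ) = 1/(212.65 − 56.95) = 1/155.70 = 0.006423 hr

Final: 0.006423 hr


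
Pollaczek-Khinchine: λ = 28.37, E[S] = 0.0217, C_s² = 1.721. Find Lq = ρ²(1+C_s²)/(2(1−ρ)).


ρ = λ·E[S] = 28.37·0.0217 = 0.6156
Lq = ρ²(1+C_s²)/(2(1−ρ)) = 0.3790·(1+1.721)/(2·0.3844)
= 0.3790·2.7210/0.7687 = 1.34149

Final: 1.34149


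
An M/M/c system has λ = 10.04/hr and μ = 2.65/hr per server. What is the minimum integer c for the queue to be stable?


Stability requires cμ > λ ⇔ c > λ/μ.
λ/μ = 10.04/2.65 = 3.7887
Minimum integer c = ⌊3.7887⌋ + 1 = 4
Check: 4·2.65 = 10.60 > 10.04, while 3·2.65 = 7.95 ≤ 10.04

Final: 4 servers


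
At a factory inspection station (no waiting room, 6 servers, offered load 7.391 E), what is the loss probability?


B(c,a) = (a^c/c!) / Σ_{k=0}^{c} a^k/k!
a^6/6! = 226.405367
Σ terms (k=0..6): 1.00000 + 7.39100 + 27.31344 + 67.29121 + 124.33734 + 183.79545 + 226.40537 = 637.533813
B = 226.405367/637.533813 = 0.355127

Final: 0.355127


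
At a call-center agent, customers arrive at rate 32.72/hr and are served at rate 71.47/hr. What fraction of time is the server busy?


ρ = λ/μ = 32.72/71.47 = 0.4578

Final: 0.4578


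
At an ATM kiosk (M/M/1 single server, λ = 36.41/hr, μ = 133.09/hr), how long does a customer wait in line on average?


ρ = 36.41/133.09 = 0.2736
Wq = ρ/(μ−λ) = 0.2736/(133.09 − 36.41) = 0.2736/96.68 = 0.002830 hr

Final: 0.002830 hr


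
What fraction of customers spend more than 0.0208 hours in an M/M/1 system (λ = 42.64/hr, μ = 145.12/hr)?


W ~ Exponential(μ−λ) for M/M/1.
μ − λ = 145.12 − 42.64 = 102.4800
P(W > t) = e^{−(μ−λ)t} = e^{−2.1316} = 0.118649

Final: 0.118649


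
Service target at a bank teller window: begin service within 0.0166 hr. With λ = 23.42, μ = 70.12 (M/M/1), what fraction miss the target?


ρ = 23.42/70.12 = 0.3340
P(Wq > t) = ρ·e^{−(μ−λ)t} = 0.3340·e^{−0.7752}
= 0.3340·0.460602 = 0.153841

Final: 0.153841


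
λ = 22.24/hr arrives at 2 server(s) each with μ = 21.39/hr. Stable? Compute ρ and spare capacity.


Total capacity cμ = 2·21.39 = 42.78/hr
ρ = λ/(cμ) = 22.24/42.78 = 0.5199
Stable ⇔ ρ < 1: YES
Spare capacity = cμ − λ = 42.78 − 22.24 = 20.54/hr

Final: ρ = 0.5199; stable; margin = 20.54/hr


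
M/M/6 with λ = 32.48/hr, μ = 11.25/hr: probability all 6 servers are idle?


a = λ/μ = 32.48/11.25 = 2.8871; ρ = a/c = 0.4812
Σ_{k=0}^{5} a^k/k! (terms k=0..5) = 1.00000 + 2.88711 + 4.16771 + 4.01088 + 2.89496 + 1.67161 = 16.63227
Tail: a^6/(6!(1−ρ)) = 579.13657/(720·0.5188) = 1.55037
P₀ = 1/(16.63227 + 1.55037) = 1/18.18264 = 0.054998

Final: 0.054998


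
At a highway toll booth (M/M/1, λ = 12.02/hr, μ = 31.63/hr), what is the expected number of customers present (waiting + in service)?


ρ = λ/μ = 12.02/31.63 = 0.3800
L = ρ/(1−ρ) = 0.3800/(1 − 0.3800) = 0.3800/0.6200 = 0.6130

Final: 0.6130


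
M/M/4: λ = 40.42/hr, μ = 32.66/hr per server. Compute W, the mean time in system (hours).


a = 1.2376; ρ = 0.3094; P₀ = 0.288943
Lq = P₀·a^c·ρ/(c!(1−ρ)²) = 0.01832
Wq = Lq/λ = 0.01832/40.42 = 0.0004533 hr
W = Wq + 1/μ = 0.0004533 + 0.03062 = 0.03107 hr

Final: 0.03107 hr


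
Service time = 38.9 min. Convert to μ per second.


μ = 1/(service time) in consistent units.
1 second = 0.0166667 min, so μ = 0.0166667/38.9 = 0.0004284 per second

Final: 0.0004284 /sec


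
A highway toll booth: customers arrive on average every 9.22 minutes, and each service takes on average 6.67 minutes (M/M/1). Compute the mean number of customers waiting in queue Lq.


λ = 60/9.22 = 6.5076 /hr
μ = 60/6.67 = 8.9955 /hr
ρ = λ/μ = 6.5076/8.9955 = 0.7234
Lq = ρ²/(1−ρ) = 0.5233/0.2766 = 1.8923

Final: 1.8923


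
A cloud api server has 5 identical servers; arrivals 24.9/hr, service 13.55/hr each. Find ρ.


ρ = λ/(cμ) = 24.9/(5·13.55) = 24.9/67.75 = 0.3675

Final: 0.3675


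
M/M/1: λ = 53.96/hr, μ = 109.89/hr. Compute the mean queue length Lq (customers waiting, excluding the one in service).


ρ = 53.96/109.89 = 0.4910
Lq = ρ²/(1−ρ) = 0.2411/0.5090 = 0.4737

Final: 0.4737


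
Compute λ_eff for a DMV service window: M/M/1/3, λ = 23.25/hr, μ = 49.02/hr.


ρ = 0.4743; P_K = (1−ρ)ρ^3/(1−ρ^4) = 0.059080
λ_eff = λ(1 − P_K) = 23.25·(1 − 0.059080) = 23.25·0.940920 = 21.8764 /hr

Final: 21.8764 /hr


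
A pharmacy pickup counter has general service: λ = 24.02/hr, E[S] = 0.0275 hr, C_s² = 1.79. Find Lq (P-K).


ρ = λ·E[S] = 24.02·0.0275 = 0.6605
Lq = ρ²(1+C_s²)/(2(1−ρ)) = 0.4363·(1+1.79)/(2·0.3395)
= 0.4363·2.7900/0.6789 = 1.79312

Final: 1.79312


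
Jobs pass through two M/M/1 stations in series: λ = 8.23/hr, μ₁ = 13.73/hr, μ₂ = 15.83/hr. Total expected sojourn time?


Each node sees arrival rate λ = 8.23/hr (tandem ⇒ throughput preserved).
W₁ = 1/(μ₁−λ) = 1/(13.73−8.23) = 0.18182 hr
W₂ = 1/(μ₂−λ) = 1/(15.83−8.23) = 0.13158 hr
W_total = W₁ + W₂ = 0.18182 + 0.13158 = 0.31340 hr

Final: 0.31340 hr


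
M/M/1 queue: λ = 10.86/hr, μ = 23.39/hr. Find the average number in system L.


ρ = λ/μ = 10.86/23.39 = 0.4643
L = ρ/(1−ρ) = 0.4643/(1 − 0.4643) = 0.4643/0.5357 = 0.8667

Final: 0.8667


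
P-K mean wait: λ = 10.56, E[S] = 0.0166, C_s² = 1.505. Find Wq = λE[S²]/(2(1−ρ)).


ρ = λ·E[S] = 10.56·0.0166 = 0.1753
E[S²] = E[S]²(1+C_s²) = 0.0166²·(1+1.505) = 0.0006903
Wq = λ·E[S²]/(2(1−ρ)) = 10.56·0.0006903/(2·0.8247) = 0.004419 hr

Final: 0.004419 hr


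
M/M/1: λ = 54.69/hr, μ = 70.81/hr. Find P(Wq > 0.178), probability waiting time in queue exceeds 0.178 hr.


ρ = 54.69/70.81 = 0.7723
P(Wq > t) = ρ·e^{−(μ−λ)t} = 0.7723·e^{−2.8694}
= 0.7723·0.056735 = 0.043819

Final: 0.043819


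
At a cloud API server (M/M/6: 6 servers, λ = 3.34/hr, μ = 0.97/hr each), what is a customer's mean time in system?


a = 3.4433; ρ = 0.5739; P₀ = 0.030770
Lq = P₀·a^c·ρ/(c!(1−ρ)²) = 0.22512
Wq = Lq/λ = 0.22512/3.34 = 0.06740 hr
W = Wq + 1/μ = 0.06740 + 1.03093 = 1.09833 hr

Final: 1.09833 hr


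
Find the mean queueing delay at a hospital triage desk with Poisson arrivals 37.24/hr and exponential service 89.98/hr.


ρ = 37.24/89.98 = 0.4139
Wq = ρ/(μ−λ) = 0.4139/(89.98 − 37.24) = 0.4139/52.74 = 0.007847 hr

Final: 0.007847 hr


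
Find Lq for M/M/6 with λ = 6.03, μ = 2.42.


a = λ/μ = 2.4917; ρ = a/6 = 0.4153
P₀ = 0.082307
Lq = P₀·a^c·ρ / (c!·(1−ρ)²) = 0.082307·239.33801·0.4153/(720·0.34189)
= 0.03323

Final: 0.03323


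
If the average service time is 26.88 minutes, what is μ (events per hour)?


μ = 1/(service time) in consistent units.
1 hour = 60 min, so μ = 60/26.88 = 2.2321 per hour

Final: 2.2321 /hr


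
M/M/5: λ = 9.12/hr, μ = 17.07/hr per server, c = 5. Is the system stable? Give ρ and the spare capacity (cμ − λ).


Total capacity cμ = 5·17.07 = 85.35/hr
ρ = λ/(cμ) = 9.12/85.35 = 0.1069
Stable ⇔ ρ < 1: YES
Spare capacity = cμ − λ = 85.35 − 9.12 = 76.23/hr

Final: ρ = 0.1069; stable; margin = 76.23/hr


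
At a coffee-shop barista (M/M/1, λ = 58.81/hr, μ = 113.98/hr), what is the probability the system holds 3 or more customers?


ρ = 58.81/113.98 = 0.5160
P(N ≥ n) = ρ^n = 0.5160^3 = 0.137362

Final: 0.137362


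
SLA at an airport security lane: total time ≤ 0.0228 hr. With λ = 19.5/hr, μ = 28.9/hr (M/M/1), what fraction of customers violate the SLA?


W ~ Exponential(μ−λ) for M/M/1.
μ − λ = 28.9 − 19.5 = 9.4000
P(W > t) = e^{−(μ−λ)t} = e^{−0.2143} = 0.807090

Final: 0.807090


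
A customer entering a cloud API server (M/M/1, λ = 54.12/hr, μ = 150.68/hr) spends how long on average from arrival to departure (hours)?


W = 1/(μ−λ) = 1/(150.68 − 54.12) = 1/96.56 = 0.01036 hr

Final: 0.01036 hr


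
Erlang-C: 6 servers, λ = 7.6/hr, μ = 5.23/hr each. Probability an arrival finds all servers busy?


a = λ/μ = 1.4532; ρ = a/6 = 0.2422
P₀ = 0.233783 (from M/M/c formula)
C(c,a) = [a^c/(c!(1−ρ))]·P₀ = [9.41611/(720·0.7578)]·0.233783
= 0.01726·0.233783 = 0.004035

Final: 0.004035


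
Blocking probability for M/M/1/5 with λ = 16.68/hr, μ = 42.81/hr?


ρ = λ/μ = 16.68/42.81 = 0.3896
P_K = (1−ρ)ρ^K/(1−ρ^(K+1)) = (0.6104·0.008980)/(1 − 0.003499)
= 0.005481/0.996501 = 0.005500

Final: 0.005500


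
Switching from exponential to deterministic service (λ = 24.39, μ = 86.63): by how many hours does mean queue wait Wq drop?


ρ = 24.39/86.63 = 0.2815
Wq(M/M/1) = ρ/(μ−λ) = 0.2815/62.24 = 0.004523 hr
Wq(M/D/1) = ρ/(2(μ−λ)) = 0.002262 hr
Savings = 0.004523 − 0.002262 = 0.002262 hr

Final: 0.002262 hr


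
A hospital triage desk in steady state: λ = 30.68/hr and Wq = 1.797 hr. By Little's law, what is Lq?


Lq = λWq = 30.68·1.797 = 55.1320

Final: 55.1320


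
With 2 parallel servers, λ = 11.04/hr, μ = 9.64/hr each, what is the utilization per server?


ρ = λ/(cμ) = 11.04/(2·9.64) = 11.04/19.28 = 0.5726

Final: 0.5726


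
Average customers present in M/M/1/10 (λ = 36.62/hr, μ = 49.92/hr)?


ρ = 36.62/49.92 = 0.7336
L = ρ[1 − (K+1)ρ^K + Kρ^(K+1)] / [(1−ρ)(1−ρ^(K+1))]
Numerator: 0.7336·(1 − 11·0.045127 + 10·0.033104) = 0.612272
Denominator: (0.2664)·(0.966896) = 0.257606
L = 0.612272/0.257606 = 2.3768

Final: 2.3768


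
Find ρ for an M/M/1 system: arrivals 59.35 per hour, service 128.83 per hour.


ρ = λ/μ = 59.35/128.83 = 0.4607

Final: 0.4607


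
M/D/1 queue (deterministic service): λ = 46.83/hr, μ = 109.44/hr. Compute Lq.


ρ = 46.83/109.44 = 0.4279
M/D/1: Lq = ρ²/(2(1−ρ)) = 0.1831/(2·0.5721) = 0.16003

Final: 0.16003


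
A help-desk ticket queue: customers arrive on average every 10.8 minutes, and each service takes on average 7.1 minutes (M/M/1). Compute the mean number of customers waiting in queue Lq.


λ = 60/10.8 = 5.5556 /hr
μ = 60/7.1 = 8.4507 /hr
ρ = λ/μ = 5.5556/8.4507 = 0.6574
Lq = ρ²/(1−ρ) = 0.4322/0.3426 = 1.2615

Final: 1.2615


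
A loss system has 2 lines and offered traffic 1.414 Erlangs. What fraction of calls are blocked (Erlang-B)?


B(c,a) = (a^c/c!) / Σ_{k=0}^{c} a^k/k!
a^2/2! = 0.999698
Σ terms (k=0..2): 1.00000 + 1.41400 + 0.99970 = 3.413698
B = 0.999698/3.413698 = 0.292849

Final: 0.292849


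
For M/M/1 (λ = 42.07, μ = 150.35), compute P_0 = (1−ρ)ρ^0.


ρ = 42.07/150.35 = 0.2798
P_n = (1−ρ)·ρ^n = (1 − 0.2798)·0.2798^0 = 0.7202·1.000000 = 0.720186

Final: 0.720186


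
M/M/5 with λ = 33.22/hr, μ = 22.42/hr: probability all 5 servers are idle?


a = λ/μ = 33.22/22.42 = 1.4817; ρ = a/c = 0.2963
Σ_{k=0}^{4} a^k/k! (terms k=0..4) = 1.00000 + 1.48171 + 1.09774 + 0.54218 + 0.20084 = 4.32246
Tail: a^5/(5!(1−ρ)) = 7.14200/(120·0.7037) = 0.08458
P₀ = 1/(4.32246 + 0.08458) = 1/4.40705 = 0.226909

Final: 0.226909


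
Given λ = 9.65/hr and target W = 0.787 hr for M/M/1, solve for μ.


W = 1/(μ−λ) ⇒ μ − λ = 1/W = 1/0.787 = 1.2706
μ = λ + 1/W = 9.65 + 1.2706 = 10.9206 per hr

Final: 10.9206 /hr


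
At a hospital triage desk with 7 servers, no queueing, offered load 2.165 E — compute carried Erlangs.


B(7,2.165) = 0.005085 (Erlang-B)
Carried load = a(1 − B) = 2.165·(1 − 0.005085) = 2.165·0.994915 = 2.1540 E

Final: 2.1540 Erlangs


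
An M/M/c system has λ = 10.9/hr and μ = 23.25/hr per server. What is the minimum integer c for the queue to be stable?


Stability requires cμ > λ ⇔ c > λ/μ.
λ/μ = 10.9/23.25 = 0.4688
Minimum integer c = ⌊0.4688⌋ + 1 = 1
Check: 1·23.25 = 23.25 > 10.9, while 0·23.25 = 0.00 ≤ 10.9

Final: 1 servers


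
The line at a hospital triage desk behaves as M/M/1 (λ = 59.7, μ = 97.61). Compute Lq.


ρ = 59.7/97.61 = 0.6116
Lq = ρ²/(1−ρ) = 0.3741/0.3884 = 0.9632

Final: 0.9632


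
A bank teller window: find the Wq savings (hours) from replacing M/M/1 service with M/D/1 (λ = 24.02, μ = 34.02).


ρ = 24.02/34.02 = 0.7061
Wq(M/M/1) = ρ/(μ−λ) = 0.7061/10.00 = 0.07061 hr
Wq(M/D/1) = ρ/(2(μ−λ)) = 0.03530 hr
Savings = 0.07061 − 0.03530 = 0.03530 hr

Final: 0.03530 hr


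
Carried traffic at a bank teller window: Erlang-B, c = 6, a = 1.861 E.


B(6,1.861) = 0.009000 (Erlang-B)
Carried load = a(1 − B) = 1.861·(1 − 0.009000) = 1.861·0.991000 = 1.8443 E

Final: 1.8443 Erlangs


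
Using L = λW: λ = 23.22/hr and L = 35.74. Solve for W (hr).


W = L/λ = 35.74/23.22 = 1.5392 hr

Final: 1.5392 hr


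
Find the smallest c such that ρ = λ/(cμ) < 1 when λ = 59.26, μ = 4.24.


Stability requires cμ > λ ⇔ c > λ/μ.
λ/μ = 59.26/4.24 = 13.9764
Minimum integer c = ⌊13.9764⌋ + 1 = 14
Check: 14·4.24 = 59.36 > 59.26, while 13·4.24 = 55.12 ≤ 59.26

Final: 14 servers


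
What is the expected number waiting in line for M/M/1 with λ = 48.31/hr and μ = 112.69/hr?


ρ = 48.31/112.69 = 0.4287
Lq = ρ²/(1−ρ) = 0.1838/0.5713 = 0.3217

Final: 0.3217


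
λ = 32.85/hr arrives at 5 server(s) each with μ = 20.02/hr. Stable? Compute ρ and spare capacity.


Total capacity cμ = 5·20.02 = 100.10/hr
ρ = λ/(cμ) = 32.85/100.10 = 0.3282
Stable ⇔ ρ < 1: YES
Spare capacity = cμ − λ = 100.10 − 32.85 = 67.25/hr

Final: ρ = 0.3282; stable; margin = 67.25/hr


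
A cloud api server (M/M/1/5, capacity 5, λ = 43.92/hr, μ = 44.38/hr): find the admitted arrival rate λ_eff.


ρ = 0.9896; P_K = (1−ρ)ρ^5/(1−ρ^6) = 0.162356
λ_eff = λ(1 − P_K) = 43.92·(1 − 0.162356) = 43.92·0.837644 = 36.7893 /hr

Final: 36.7893 /hr


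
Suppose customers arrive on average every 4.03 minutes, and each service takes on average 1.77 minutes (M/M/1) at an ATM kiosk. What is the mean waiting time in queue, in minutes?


λ = 60/4.03 = 14.8883 /hr
μ = 60/1.77 = 33.8983 /hr
ρ = λ/μ = 14.8883/33.8983 = 0.4392
Wq = ρ/(μ−λ) = 0.4392/(33.8983−14.8883) = 0.02310 hr
In minutes: 0.02310·60 = 1.386 min

Final: 1.386 min


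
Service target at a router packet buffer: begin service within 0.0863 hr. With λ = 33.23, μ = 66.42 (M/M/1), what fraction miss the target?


ρ = 33.23/66.42 = 0.5003
P(Wq > t) = ρ·e^{−(μ−λ)t} = 0.5003·e^{−2.8643}
= 0.5003·0.057023 = 0.028529

Final: 0.028529


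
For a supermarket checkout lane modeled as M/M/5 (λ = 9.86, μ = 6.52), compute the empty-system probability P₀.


a = λ/μ = 9.86/6.52 = 1.5123; ρ = a/c = 0.3025
Σ_{k=0}^{4} a^k/k! (terms k=0..4) = 1.00000 + 1.51227 + 1.14348 + 0.57642 + 0.21792 = 4.45009
Tail: a^5/(5!(1−ρ)) = 7.90946/(120·0.6975) = 0.09449
P₀ = 1/(4.45009 + 0.09449) = 1/4.54458 = 0.220042

Final: 0.220042


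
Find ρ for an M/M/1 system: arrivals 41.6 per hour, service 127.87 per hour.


ρ = λ/μ = 41.6/127.87 = 0.3253

Final: 0.3253


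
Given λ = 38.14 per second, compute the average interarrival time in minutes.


Mean interarrival time = 1/λ = 1/38.14 second = 0.02622 second
In minutes: 0.02622 × 0.0166667 = 0.0004370 min

Final: 0.0004370 min


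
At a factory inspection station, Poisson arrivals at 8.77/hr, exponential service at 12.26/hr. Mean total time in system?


W = 1/(μ−λ) = 1/(12.26 − 8.77) = 1/3.49 = 0.2865 hr

Final: 0.2865 hr


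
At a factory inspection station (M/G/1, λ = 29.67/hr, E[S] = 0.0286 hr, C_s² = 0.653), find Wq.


ρ = λ·E[S] = 29.67·0.0286 = 0.8486
E[S²] = E[S]²(1+C_s²) = 0.0286²·(1+0.653) = 0.001352
Wq = λ·E[S²]/(2(1−ρ)) = 29.67·0.001352/(2·0.1514) = 0.13245 hr

Final: 0.13245 hr


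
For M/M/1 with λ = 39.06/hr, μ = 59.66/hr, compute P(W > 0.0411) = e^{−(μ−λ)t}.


W ~ Exponential(μ−λ) for M/M/1.
μ − λ = 59.66 − 39.06 = 20.6000
P(W > t) = e^{−(μ−λ)t} = e^{−0.8467} = 0.428845

Final: 0.428845


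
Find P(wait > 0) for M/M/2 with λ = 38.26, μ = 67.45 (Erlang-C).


a = λ/μ = 0.5672; ρ = a/2 = 0.2836
P₀ = 0.558097 (from M/M/c formula)
C(c,a) = [a^c/(c!(1−ρ))]·P₀ = [0.32176/(2·0.7164)]·0.558097
= 0.22457·0.558097 = 0.125332

Final: 0.125332


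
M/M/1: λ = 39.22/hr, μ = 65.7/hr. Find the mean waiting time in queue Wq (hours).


ρ = 39.22/65.7 = 0.5970
Wq = ρ/(μ−λ) = 0.5970/(65.7 − 39.22) = 0.5970/26.48 = 0.02254 hr

Final: 0.02254 hr


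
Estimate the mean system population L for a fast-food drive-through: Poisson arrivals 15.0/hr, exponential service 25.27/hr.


ρ = λ/μ = 15.0/25.27 = 0.5936
L = ρ/(1−ρ) = 0.5936/(1 − 0.5936) = 0.5936/0.4064 = 1.4606

Final: 1.4606


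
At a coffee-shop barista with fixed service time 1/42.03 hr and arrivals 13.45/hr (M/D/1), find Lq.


ρ = 13.45/42.03 = 0.3200
M/D/1: Lq = ρ²/(2(1−ρ)) = 0.1024/(2·0.6800) = 0.07530

Final: 0.07530


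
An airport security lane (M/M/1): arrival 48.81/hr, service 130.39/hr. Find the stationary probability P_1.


ρ = 48.81/130.39 = 0.3743
P_n = (1−ρ)·ρ^n = (1 − 0.3743)·0.3743^1 = 0.6257·0.374339 = 0.234209

Final: 0.234209


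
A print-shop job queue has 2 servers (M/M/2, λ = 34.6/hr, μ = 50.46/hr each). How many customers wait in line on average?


a = λ/μ = 0.6857; ρ = a/2 = 0.3428
P₀ = 0.489374
Lq = P₀·a^c·ρ / (c!·(1−ρ)²) = 0.489374·0.47017·0.3428/(2·0.43185)
= 0.09133

Final: 0.09133


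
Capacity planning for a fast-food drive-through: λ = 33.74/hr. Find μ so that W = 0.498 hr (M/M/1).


W = 1/(μ−λ) ⇒ μ − λ = 1/W = 1/0.498 = 2.0080
μ = λ + 1/W = 33.74 + 2.0080 = 35.7480 per hr

Final: 35.7480 /hr


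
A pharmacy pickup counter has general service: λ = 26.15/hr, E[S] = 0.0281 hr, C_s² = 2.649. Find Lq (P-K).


ρ = λ·E[S] = 26.15·0.0281 = 0.7348
Lq = ρ²(1+C_s²)/(2(1−ρ)) = 0.5400·(1+2.649)/(2·0.2652)
= 0.5400·3.6490/0.5304 = 3.71493

Final: 3.71493


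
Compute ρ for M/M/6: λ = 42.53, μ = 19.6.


ρ = λ/(cμ) = 42.53/(6·19.6) = 42.53/117.60 = 0.3616

Final: 0.3616


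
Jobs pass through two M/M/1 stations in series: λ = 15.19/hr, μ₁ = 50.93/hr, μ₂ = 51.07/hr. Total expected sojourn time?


Each node sees arrival rate λ = 15.19/hr (tandem ⇒ throughput preserved).
W₁ = 1/(μ₁−λ) = 1/(50.93−15.19) = 0.02798 hr
W₂ = 1/(μ₂−λ) = 1/(51.07−15.19) = 0.02787 hr
W_total = W₁ + W₂ = 0.02798 + 0.02787 = 0.05585 hr

Final: 0.05585 hr


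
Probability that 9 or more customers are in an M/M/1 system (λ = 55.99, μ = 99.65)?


ρ = 55.99/99.65 = 0.5619
P(N ≥ n) = ρ^n = 0.5619^9 = 0.005581

Final: 0.005581


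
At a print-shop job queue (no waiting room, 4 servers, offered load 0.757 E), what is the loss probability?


B(c,a) = (a^c/c!) / Σ_{k=0}^{c} a^k/k!
a^4/4! = 0.013683
Σ terms (k=0..4): 1.00000 + 0.75700 + 0.28652 + 0.07230 + 0.01368 = 2.129507
B = 0.013683/2.129507 = 0.006425

Final: 0.006425


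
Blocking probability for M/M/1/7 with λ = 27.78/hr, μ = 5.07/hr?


ρ = λ/μ = 27.78/5.07 = 5.4793
P_K = (1−ρ)ρ^K/(1−ρ^(K+1)) = (-4.4793·148275.697095)/(1 − 812445.535562)
= -664169.838467/-812444.535562 = 0.817496

Final: 0.817496


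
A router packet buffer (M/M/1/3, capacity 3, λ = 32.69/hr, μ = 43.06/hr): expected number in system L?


ρ = 32.69/43.06 = 0.7592
L = ρ[1 − (K+1)ρ^K + Kρ^(K+1)] / [(1−ρ)(1−ρ^(K+1))]
Numerator: 0.7592·(1 − 4·0.437545 + 3·0.332172) = 0.187013
Denominator: (0.2408)·(0.667828) = 0.160831
L = 0.187013/0.160831 = 1.1628

Final: 1.1628


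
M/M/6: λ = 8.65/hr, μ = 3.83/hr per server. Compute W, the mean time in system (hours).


a = 2.2585; ρ = 0.3764; P₀ = 0.104186
Lq = P₀·a^c·ρ/(c!(1−ρ)²) = 0.01859
Wq = Lq/λ = 0.01859/8.65 = 0.002149 hr
W = Wq + 1/μ = 0.002149 + 0.26110 = 0.26325 hr

Final: 0.26325 hr


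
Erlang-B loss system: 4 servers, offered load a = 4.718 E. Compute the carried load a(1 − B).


B(4,4.718) = 0.375393 (Erlang-B)
Carried load = a(1 − B) = 4.718·(1 − 0.375393) = 4.718·0.624607 = 2.9469 E

Final: 2.9469 Erlangs


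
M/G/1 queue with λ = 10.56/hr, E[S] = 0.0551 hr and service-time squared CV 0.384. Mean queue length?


ρ = λ·E[S] = 10.56·0.0551 = 0.5819
Lq = ρ²(1+C_s²)/(2(1−ρ)) = 0.3386·(1+0.384)/(2·0.4181)
= 0.3386·1.3840/0.8363 = 0.56029

Final: 0.56029


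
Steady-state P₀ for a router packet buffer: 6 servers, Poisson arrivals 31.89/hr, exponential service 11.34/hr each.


a = λ/μ = 31.89/11.34 = 2.8122; ρ = a/c = 0.4687
Σ_{k=0}^{5} a^k/k! (terms k=0..5) = 1.00000 + 2.81217 + 3.95415 + 3.70658 + 2.60588 + 1.46564 = 15.54441
Tail: a^6/(6!(1−ρ)) = 494.59394/(720·0.5313) = 1.29292
P₀ = 1/(15.54441 + 1.29292) = 1/16.83733 = 0.059392

Final: 0.059392


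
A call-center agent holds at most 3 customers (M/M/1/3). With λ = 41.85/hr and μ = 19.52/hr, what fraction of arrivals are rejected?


ρ = λ/μ = 41.85/19.52 = 2.1440
P_K = (1−ρ)ρ^K/(1−ρ^(K+1)) = (-1.1440·9.854780)/(1 − 21.128205)
= -11.273424/-20.128205 = 0.560081

Final: 0.560081


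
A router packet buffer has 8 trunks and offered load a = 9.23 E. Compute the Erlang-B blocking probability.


B(c,a) = (a^c/c!) / Σ_{k=0}^{c} a^k/k!
a^8/8! = 1306.450877
Σ terms (k=0..8): 1.00000 + 9.23000 + 42.59645 + 131.05508 + 302.40959 + 558.24811 + 858.77167 + 1132.35179 + 1306.45088 = 4342.113565
B = 1306.450877/4342.113565 = 0.300879

Final: 0.300879


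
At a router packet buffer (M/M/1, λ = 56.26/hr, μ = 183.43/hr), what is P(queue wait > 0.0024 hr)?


ρ = 56.26/183.43 = 0.3067
P(Wq > t) = ρ·e^{−(μ−λ)t} = 0.3067·e^{−0.3052}
= 0.3067·0.736970 = 0.226037

Final: 0.226037


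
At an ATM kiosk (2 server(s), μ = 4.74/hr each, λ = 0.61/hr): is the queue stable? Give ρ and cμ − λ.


Total capacity cμ = 2·4.74 = 9.48/hr
ρ = λ/(cμ) = 0.61/9.48 = 0.06435
Stable ⇔ ρ < 1: YES
Spare capacity = cμ − λ = 9.48 − 0.61 = 8.87/hr

Final: ρ = 0.06435; stable; margin = 8.87/hr


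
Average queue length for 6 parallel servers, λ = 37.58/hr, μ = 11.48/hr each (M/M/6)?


a = λ/μ = 3.2735; ρ = a/6 = 0.5456
P₀ = 0.036824
Lq = P₀·a^c·ρ / (c!·(1−ρ)²) = 0.036824·1230.52184·0.5456/(720·0.20649)
= 0.16628

Final: 0.16628


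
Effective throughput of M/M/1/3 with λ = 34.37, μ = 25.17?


ρ = 1.3655; P_K = (1−ρ)ρ^3/(1−ρ^4) = 0.375746
λ_eff = λ(1 − P_K) = 34.37·(1 − 0.375746) = 34.37·0.624254 = 21.4556 /hr

Final: 21.4556 /hr


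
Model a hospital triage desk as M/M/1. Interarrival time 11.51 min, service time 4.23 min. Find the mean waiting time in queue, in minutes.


λ = 60/11.51 = 5.2129 /hr
μ = 60/4.23 = 14.1844 /hr
ρ = λ/μ = 5.2129/14.1844 = 0.3675
Wq = ρ/(μ−λ) = 0.3675/(14.1844−5.2129) = 0.04096 hr
In minutes: 0.04096·60 = 2.458 min

Final: 2.458 min


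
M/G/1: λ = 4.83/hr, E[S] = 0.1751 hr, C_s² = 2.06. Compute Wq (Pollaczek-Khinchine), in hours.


ρ = λ·E[S] = 4.83·0.1751 = 0.8457
E[S²] = E[S]²(1+C_s²) = 0.1751²·(1+2.06) = 0.093820
Wq = λ·E[S²]/(2(1−ρ)) = 4.83·0.093820/(2·0.1543) = 1.46872 hr

Final: 1.46872 hr


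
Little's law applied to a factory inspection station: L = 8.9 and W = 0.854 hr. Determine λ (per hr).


λ = L/W = 8.9/0.854 = 10.4215 /hr

Final: 10.4215 /hr


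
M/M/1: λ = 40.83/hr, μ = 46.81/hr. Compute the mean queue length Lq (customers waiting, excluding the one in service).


ρ = 40.83/46.81 = 0.8722
Lq = ρ²/(1−ρ) = 0.7608/0.1278 = 5.9555

Final: 5.9555


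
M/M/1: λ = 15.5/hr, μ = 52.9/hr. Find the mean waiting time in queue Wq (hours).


ρ = 15.5/52.9 = 0.2930
Wq = ρ/(μ−λ) = 0.2930/(52.9 − 15.5) = 0.2930/37.40 = 0.007834 hr

Final: 0.007834 hr


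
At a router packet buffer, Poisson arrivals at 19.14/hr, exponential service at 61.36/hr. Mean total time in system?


W = 1/(μ−λ) = 1/(61.36 − 19.14) = 1/42.22 = 0.02369 hr

Final: 0.02369 hr


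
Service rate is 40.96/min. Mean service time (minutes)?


Mean service time = 1/μ = 1/40.96 minute = 0.02441 minute
In minutes: 0.02441 × 1 = 0.02441 min

Final: 0.02441 min


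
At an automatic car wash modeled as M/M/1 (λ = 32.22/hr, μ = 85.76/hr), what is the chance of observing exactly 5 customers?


ρ = 32.22/85.76 = 0.3757
P_n = (1−ρ)·ρ^n = (1 − 0.3757)·0.3757^5 = 0.6243·0.007485 = 0.004673

Final: 0.004673


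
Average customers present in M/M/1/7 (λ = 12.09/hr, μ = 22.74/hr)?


ρ = 12.09/22.74 = 0.5317
L = ρ[1 − (K+1)ρ^K + Kρ^(K+1)] / [(1−ρ)(1−ρ^(K+1))]
Numerator: 0.5317·(1 − 8·0.012007 + 7·0.006384) = 0.504350
Denominator: (0.4683)·(0.993616) = 0.465348
L = 0.504350/0.465348 = 1.0838

Final: 1.0838


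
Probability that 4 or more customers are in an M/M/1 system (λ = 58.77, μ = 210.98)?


ρ = 58.77/210.98 = 0.2786
P(N ≥ n) = ρ^n = 0.2786^4 = 0.006021

Final: 0.006021


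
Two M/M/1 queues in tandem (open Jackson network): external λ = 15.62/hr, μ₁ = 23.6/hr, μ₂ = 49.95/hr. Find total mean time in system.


Each node sees arrival rate λ = 15.62/hr (tandem ⇒ throughput preserved).
W₁ = 1/(μ₁−λ) = 1/(23.6−15.62) = 0.12531 hr
W₂ = 1/(μ₂−λ) = 1/(49.95−15.62) = 0.02913 hr
W_total = W₁ + W₂ = 0.12531 + 0.02913 = 0.15444 hr

Final: 0.15444 hr


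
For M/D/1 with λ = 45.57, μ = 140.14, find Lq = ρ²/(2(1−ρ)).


ρ = 45.57/140.14 = 0.3252
M/D/1: Lq = ρ²/(2(1−ρ)) = 0.1057/(2·0.6748) = 0.07835

Final: 0.07835


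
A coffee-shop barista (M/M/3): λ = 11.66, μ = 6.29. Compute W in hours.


a = 1.8537; ρ = 0.6179; P₀ = 0.136045
Lq = P₀·a^c·ρ/(c!(1−ρ)²) = 0.61133
Wq = Lq/λ = 0.61133/11.66 = 0.05243 hr
W = Wq + 1/μ = 0.05243 + 0.15898 = 0.21141 hr

Final: 0.21141 hr


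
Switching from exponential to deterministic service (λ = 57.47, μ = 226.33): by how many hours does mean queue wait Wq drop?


ρ = 57.47/226.33 = 0.2539
Wq(M/M/1) = ρ/(μ−λ) = 0.2539/168.86 = 0.001504 hr
Wq(M/D/1) = ρ/(2(μ−λ)) = 0.0007519 hr
Savings = 0.001504 − 0.0007519 = 0.0007519 hr

Final: 0.0007519 hr


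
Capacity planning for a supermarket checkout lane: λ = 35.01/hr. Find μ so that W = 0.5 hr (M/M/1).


W = 1/(μ−λ) ⇒ μ − λ = 1/W = 1/0.5 = 2.0000
μ = λ + 1/W = 35.01 + 2.0000 = 37.0100 per hr

Final: 37.0100 /hr


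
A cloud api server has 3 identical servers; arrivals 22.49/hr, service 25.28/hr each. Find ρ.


ρ = λ/(cμ) = 22.49/(3·25.28) = 22.49/75.84 = 0.2965

Final: 0.2965


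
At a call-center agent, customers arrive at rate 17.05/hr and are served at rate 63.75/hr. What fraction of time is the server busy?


ρ = λ/μ = 17.05/63.75 = 0.2675

Final: 0.2675


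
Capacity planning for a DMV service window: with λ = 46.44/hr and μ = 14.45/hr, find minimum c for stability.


Stability requires cμ > λ ⇔ c > λ/μ.
λ/μ = 46.44/14.45 = 3.2138
Minimum integer c = ⌊3.2138⌋ + 1 = 4
Check: 4·14.45 = 57.80 > 46.44, while 3·14.45 = 43.35 ≤ 46.44

Final: 4 servers


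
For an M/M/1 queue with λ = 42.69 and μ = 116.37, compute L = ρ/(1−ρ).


ρ = λ/μ = 42.69/116.37 = 0.3668
L = ρ/(1−ρ) = 0.3668/(1 − 0.3668) = 0.3668/0.6332 = 0.5794

Final: 0.5794


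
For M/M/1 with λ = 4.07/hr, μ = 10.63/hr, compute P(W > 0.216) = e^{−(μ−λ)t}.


W ~ Exponential(μ−λ) for M/M/1.
μ − λ = 10.63 − 4.07 = 6.5600
P(W > t) = e^{−(μ−λ)t} = e^{−1.4170} = 0.242450

Final: 0.242450


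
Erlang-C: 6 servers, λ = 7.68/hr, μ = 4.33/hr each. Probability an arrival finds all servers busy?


a = λ/μ = 1.7737; ρ = a/6 = 0.2956
P₀ = 0.169588 (from M/M/c formula)
C(c,a) = [a^c/(c!(1−ρ))]·P₀ = [31.13436/(720·0.7044)]·0.169588
= 0.06139·0.169588 = 0.010411

Final: 0.010411


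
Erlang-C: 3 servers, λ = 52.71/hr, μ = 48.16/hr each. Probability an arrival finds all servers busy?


a = λ/μ = 1.0945; ρ = a/3 = 0.3648
P₀ = 0.329226 (from M/M/c formula)
C(c,a) = [a^c/(c!(1−ρ))]·P₀ = [1.31105/(6·0.6352)]·0.329226
= 0.34401·0.329226 = 0.113258

Final: 0.113258


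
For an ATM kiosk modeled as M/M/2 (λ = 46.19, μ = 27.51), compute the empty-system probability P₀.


a = λ/μ = 46.19/27.51 = 1.6790; ρ = a/c = 0.8395
Σ_{k=0}^{1} a^k/k! (terms k=0..1) = 1.00000 + 1.67903 = 2.67903
Tail: a^2/(2!(1−ρ)) = 2.81913/(2·0.1605) = 8.78304
P₀ = 1/(2.67903 + 8.78304) = 1/11.46206 = 0.087244

Final: 0.087244


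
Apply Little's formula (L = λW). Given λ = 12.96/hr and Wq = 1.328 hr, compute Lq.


Lq = λWq = 12.96·1.328 = 17.2109

Final: 17.2109


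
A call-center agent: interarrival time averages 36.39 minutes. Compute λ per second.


λ = 1/(interarrival time) in consistent units.
1 second = 0.0166667 min, so λ = 0.0166667/36.39 = 0.0004580 per second

Final: 0.0004580 /sec


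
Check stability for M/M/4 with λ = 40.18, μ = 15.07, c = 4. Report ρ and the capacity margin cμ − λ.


Total capacity cμ = 4·15.07 = 60.28/hr
ρ = λ/(cμ) = 40.18/60.28 = 0.6666
Stable ⇔ ρ < 1: YES
Spare capacity = cμ − λ = 60.28 − 40.18 = 20.10/hr

Final: ρ = 0.6666; stable; margin = 20.10/hr
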